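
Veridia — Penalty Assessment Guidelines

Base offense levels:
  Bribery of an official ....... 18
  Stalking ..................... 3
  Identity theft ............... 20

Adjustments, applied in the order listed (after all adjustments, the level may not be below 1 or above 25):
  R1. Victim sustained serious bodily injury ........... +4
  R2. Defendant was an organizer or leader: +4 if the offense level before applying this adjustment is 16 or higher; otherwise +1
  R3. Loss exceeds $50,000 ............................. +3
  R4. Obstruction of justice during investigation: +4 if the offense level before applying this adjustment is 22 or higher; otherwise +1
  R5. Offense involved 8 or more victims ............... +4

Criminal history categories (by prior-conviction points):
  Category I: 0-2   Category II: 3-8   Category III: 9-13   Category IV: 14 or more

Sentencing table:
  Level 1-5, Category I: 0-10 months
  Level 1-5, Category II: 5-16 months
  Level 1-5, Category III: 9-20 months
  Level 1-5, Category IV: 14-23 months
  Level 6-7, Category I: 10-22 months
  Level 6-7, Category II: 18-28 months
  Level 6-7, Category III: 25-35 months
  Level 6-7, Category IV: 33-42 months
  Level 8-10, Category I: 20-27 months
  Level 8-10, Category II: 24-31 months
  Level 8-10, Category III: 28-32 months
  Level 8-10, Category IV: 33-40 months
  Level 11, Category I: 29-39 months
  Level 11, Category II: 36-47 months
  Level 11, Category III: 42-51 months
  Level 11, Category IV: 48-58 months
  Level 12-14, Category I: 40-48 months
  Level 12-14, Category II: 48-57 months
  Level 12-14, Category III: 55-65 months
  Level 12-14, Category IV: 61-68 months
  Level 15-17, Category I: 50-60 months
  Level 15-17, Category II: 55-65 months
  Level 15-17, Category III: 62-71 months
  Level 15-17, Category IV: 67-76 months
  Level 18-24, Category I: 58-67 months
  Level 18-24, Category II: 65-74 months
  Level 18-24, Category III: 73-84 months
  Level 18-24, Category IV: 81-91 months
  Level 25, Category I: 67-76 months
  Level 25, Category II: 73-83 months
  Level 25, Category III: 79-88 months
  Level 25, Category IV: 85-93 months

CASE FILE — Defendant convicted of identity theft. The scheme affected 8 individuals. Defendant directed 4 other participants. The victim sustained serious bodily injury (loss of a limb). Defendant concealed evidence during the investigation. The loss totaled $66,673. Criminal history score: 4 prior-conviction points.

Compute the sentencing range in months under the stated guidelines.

73-83 months

Base offense level for identity theft: 20.
R1 applies: 20 + 4 = 24.
R2 applies (level before this adjustment is 24 ≥ 16, so +4): 24 + 4 = 28.
R3 applies: 28 + 3 = 31.
R4 applies (level before this adjustment is 31 ≥ 22, so +4): 31 + 4 = 35.
R5 applies: 35 + 4 = 39.
Level 39 exceeds the maximum of 25; capped at 25.
Final offense level: 25.
Criminal history: 4 prior points → Category II (3-8).
Level 25 falls in the 25 band.
Grid: Level 25 × Category II = 73-83 months.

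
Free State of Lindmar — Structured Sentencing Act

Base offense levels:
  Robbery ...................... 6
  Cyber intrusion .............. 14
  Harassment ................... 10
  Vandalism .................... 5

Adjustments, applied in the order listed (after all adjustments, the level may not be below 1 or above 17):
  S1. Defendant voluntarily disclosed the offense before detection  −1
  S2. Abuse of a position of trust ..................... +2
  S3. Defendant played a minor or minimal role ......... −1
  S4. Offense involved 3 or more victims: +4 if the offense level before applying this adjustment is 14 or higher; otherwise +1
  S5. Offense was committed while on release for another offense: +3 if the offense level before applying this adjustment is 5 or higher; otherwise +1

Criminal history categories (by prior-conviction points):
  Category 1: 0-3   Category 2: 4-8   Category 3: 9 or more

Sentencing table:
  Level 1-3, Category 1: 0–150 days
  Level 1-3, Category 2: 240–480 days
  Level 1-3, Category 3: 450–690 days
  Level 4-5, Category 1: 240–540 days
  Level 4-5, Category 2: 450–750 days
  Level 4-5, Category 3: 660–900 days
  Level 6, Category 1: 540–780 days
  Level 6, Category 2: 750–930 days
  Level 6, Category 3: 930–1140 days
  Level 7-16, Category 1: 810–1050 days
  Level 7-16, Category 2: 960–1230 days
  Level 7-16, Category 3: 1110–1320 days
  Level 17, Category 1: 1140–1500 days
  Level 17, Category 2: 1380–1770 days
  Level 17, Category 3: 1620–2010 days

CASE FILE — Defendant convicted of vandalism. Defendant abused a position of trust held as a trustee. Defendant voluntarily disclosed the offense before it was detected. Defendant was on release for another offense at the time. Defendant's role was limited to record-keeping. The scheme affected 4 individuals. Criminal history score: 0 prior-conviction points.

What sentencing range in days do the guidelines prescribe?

Base offense level for vandalism: 5.
S1 applies: 5 − 1 = 4.
S2 applies: 4 + 2 = 6.
S3 applies: 6 − 1 = 5.
S4 applies (level before this adjustment is 5 < 14, so +1): 5 + 1 = 6.
S5 applies (level before this adjustment is 6 ≥ 5, so +3): 6 + 3 = 9.
Final offense level: 9.
Criminal history: 0 prior points → Category 1 (0-3).
Level 9 falls in the 7-16 band.
Grid: Level 7-16 × Category 1 = 810-1050 days.

810-1050 days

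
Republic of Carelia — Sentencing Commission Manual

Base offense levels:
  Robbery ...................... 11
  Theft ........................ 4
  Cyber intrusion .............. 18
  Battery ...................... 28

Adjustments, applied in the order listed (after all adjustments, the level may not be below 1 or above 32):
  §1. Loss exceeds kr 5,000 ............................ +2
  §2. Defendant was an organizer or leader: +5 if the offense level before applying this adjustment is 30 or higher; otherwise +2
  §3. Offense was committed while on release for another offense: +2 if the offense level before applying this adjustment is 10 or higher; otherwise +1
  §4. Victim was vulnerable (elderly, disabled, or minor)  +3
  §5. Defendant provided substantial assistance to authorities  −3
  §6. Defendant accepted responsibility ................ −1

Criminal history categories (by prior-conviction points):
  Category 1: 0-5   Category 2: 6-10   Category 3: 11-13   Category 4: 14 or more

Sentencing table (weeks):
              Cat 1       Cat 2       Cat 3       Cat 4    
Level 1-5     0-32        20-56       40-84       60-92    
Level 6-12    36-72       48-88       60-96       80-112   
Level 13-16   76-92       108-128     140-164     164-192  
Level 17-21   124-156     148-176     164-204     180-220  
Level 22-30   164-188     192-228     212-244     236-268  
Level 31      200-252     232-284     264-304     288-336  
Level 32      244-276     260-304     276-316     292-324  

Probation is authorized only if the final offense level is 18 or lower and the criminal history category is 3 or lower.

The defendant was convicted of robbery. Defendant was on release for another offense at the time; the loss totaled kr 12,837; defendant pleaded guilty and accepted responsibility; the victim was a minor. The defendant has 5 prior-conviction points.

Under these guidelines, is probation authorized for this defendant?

Yes

Base offense level for robbery: 11.
§1 applies: 11 + 2 = 13.
§3 applies (level before this adjustment is 13 ≥ 10, so +2): 13 + 2 = 15.
§4 applies: 15 + 3 = 18.
§6 applies: 18 − 1 = 17.
Final offense level: 17.
Criminal history: 5 prior points → Category 1 (0-5).
Level 17 falls in the 17-21 band.
Grid: Level 17-21 × Category 1 = 124-156 weeks.
Probation check: level 17 ≤ 18 and category 1 ≤ 3 → eligible.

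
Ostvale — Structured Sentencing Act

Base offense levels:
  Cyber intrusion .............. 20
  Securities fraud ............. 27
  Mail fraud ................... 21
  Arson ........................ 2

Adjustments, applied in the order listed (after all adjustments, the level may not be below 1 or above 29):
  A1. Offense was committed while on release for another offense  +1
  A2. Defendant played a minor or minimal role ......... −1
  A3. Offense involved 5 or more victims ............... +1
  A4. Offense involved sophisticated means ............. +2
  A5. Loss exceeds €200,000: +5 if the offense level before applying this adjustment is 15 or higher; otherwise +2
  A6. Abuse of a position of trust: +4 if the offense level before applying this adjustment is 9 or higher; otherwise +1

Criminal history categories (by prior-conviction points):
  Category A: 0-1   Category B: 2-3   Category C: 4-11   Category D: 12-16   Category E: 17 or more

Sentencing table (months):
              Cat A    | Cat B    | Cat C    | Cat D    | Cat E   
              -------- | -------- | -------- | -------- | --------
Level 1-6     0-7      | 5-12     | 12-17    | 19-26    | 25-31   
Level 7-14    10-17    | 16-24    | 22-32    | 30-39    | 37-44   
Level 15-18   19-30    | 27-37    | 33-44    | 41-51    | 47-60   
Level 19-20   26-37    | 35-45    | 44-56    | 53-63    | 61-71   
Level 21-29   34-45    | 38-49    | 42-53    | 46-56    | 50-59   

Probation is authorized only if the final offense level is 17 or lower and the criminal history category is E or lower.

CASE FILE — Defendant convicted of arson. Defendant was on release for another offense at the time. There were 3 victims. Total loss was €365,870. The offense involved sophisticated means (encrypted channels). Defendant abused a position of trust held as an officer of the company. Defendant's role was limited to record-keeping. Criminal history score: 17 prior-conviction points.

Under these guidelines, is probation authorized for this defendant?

Yes

Base offense level for arson: 2.
A1 applies: 2 + 1 = 3.
A2 applies: 3 − 1 = 2.
A3 does not apply.
A4 applies: 2 + 2 = 4.
A5 applies (level before this adjustment is 4 < 15, so +2): 4 + 2 = 6.
A6 applies (level before this adjustment is 6 < 9, so +1): 6 + 1 = 7.
Final offense level: 7.
Criminal history: 17 prior points → Category E (17+).
Level 7 falls in the 7-14 band.
Grid: Level 7-14 × Category E = 37-44 months.
Probation check: level 7 ≤ 17 and category E ≤ E → eligible.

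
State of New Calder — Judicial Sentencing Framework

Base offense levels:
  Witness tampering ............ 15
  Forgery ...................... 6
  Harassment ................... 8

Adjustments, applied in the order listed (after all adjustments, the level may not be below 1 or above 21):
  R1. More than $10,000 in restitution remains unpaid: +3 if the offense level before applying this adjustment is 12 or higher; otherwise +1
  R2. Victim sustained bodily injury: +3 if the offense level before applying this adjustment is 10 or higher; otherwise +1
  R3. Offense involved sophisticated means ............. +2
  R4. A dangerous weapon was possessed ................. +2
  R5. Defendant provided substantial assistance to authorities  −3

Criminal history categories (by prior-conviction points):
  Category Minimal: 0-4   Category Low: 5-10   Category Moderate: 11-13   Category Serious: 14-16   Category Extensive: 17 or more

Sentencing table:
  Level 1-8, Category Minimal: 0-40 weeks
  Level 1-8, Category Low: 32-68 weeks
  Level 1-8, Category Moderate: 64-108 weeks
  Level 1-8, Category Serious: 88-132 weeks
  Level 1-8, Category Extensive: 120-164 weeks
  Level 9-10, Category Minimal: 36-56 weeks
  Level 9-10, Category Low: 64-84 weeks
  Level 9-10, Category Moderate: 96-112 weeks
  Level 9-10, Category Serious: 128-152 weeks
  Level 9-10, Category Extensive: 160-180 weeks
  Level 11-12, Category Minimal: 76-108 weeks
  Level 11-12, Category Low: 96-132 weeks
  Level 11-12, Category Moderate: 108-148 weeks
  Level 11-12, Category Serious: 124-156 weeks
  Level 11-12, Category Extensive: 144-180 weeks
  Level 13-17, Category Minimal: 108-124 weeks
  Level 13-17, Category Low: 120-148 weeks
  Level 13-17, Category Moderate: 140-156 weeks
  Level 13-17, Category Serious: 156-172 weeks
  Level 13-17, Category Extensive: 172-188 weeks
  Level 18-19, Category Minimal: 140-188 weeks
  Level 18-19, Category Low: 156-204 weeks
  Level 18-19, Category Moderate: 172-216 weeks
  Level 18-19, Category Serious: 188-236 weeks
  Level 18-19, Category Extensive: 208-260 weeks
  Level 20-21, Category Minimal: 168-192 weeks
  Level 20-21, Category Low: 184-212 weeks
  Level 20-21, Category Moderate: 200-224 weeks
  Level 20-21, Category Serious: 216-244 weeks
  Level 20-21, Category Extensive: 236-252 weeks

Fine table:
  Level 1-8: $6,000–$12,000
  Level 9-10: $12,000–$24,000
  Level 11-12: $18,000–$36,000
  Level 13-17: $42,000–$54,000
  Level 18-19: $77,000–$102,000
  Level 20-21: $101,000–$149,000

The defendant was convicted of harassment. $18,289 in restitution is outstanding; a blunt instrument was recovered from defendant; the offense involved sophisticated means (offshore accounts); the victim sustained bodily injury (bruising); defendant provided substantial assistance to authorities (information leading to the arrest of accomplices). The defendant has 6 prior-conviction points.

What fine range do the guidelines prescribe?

$18,000–$36,000

Base offense level for harassment: 8.
R1 applies (level before this adjustment is 8 < 12, so +1): 8 + 1 = 9.
R2 applies (level before this adjustment is 9 < 10, so +1): 9 + 1 = 10.
R3 applies: 10 + 2 = 12.
R4 applies: 12 + 2 = 14.
R5 applies: 14 − 3 = 11.
Final offense level: 11.
Level 11 falls in the 11-12 band.
Fine table: Level 11-12 → $18,000–$36,000.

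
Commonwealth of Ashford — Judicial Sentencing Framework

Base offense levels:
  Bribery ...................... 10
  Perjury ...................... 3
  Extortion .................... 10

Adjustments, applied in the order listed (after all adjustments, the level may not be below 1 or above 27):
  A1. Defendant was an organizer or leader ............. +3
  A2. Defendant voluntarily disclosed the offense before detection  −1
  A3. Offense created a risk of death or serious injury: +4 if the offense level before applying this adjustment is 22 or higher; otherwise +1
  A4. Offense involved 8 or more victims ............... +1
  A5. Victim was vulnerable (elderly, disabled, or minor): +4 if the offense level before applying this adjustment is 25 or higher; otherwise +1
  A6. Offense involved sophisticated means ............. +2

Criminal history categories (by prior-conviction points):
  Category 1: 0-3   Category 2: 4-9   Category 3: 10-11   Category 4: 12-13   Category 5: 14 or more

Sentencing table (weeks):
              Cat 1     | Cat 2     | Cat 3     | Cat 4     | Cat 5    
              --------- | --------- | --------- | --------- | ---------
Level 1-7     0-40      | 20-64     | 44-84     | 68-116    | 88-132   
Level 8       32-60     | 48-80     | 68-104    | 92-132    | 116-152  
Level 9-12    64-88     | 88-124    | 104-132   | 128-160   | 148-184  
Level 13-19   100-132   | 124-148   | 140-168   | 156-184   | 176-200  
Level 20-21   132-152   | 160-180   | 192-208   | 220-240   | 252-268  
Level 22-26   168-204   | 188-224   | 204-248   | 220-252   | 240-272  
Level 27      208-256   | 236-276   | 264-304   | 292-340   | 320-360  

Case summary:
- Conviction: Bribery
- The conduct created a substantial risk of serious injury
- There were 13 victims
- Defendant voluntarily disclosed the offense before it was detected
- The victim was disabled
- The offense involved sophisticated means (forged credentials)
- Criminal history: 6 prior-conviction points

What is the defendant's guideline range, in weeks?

Base offense level for bribery: 10.
A1 does not apply.
A2 applies: 10 − 1 = 9.
A3 applies (level before this adjustment is 9 < 22, so +1): 9 + 1 = 10.
A4 applies: 10 + 1 = 11.
A5 applies (level before this adjustment is 11 < 25, so +1): 11 + 1 = 12.
A6 applies: 12 + 2 = 14.
Final offense level: 14.
Criminal history: 6 prior points → Category 2 (4-9).
Level 14 falls in the 13-19 band.
Grid: Level 13-19 × Category 2 = 124-148 weeks.

124-148 weeks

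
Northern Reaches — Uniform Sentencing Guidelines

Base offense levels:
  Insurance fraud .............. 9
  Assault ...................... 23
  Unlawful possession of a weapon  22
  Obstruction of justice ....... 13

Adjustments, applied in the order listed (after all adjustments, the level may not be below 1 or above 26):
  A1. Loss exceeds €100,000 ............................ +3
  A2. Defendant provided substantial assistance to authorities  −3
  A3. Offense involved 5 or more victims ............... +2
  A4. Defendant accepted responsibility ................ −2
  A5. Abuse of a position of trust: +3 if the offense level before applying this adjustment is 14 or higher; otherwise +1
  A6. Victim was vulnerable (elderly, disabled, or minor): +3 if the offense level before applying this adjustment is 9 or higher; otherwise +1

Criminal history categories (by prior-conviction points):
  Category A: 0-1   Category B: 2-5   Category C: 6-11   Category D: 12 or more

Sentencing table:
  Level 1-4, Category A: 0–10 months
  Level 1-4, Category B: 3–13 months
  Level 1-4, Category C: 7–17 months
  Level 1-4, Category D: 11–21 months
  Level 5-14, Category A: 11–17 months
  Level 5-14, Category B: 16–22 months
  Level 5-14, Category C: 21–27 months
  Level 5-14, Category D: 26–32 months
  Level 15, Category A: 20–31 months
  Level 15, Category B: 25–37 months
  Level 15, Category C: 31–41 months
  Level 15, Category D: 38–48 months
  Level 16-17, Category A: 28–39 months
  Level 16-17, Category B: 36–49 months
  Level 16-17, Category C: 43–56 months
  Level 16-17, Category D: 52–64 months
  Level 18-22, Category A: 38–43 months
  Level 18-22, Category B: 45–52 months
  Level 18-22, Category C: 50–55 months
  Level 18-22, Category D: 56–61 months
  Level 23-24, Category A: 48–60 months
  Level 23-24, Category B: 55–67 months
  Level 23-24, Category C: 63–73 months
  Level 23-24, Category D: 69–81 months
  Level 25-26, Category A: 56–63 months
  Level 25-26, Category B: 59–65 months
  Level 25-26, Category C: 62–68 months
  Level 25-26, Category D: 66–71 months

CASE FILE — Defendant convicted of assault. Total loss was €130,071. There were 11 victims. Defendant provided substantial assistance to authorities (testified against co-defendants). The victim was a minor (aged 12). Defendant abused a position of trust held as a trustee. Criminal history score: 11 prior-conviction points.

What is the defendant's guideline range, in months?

Base offense level for assault: 23.
A1 applies: 23 + 3 = 26.
A2 applies: 26 − 3 = 23.
A3 applies: 23 + 2 = 25.
A5 applies (level before this adjustment is 25 ≥ 14, so +3): 25 + 3 = 28.
A6 applies (level before this adjustment is 28 ≥ 9, so +3): 28 + 3 = 31.
Level 31 exceeds the maximum of 26; capped at 26.
Final offense level: 26.
Criminal history: 11 prior points → Category C (6-11).
Level 26 falls in the 25-26 band.
Grid: Level 25-26 × Category C = 62-68 months.

62-68 months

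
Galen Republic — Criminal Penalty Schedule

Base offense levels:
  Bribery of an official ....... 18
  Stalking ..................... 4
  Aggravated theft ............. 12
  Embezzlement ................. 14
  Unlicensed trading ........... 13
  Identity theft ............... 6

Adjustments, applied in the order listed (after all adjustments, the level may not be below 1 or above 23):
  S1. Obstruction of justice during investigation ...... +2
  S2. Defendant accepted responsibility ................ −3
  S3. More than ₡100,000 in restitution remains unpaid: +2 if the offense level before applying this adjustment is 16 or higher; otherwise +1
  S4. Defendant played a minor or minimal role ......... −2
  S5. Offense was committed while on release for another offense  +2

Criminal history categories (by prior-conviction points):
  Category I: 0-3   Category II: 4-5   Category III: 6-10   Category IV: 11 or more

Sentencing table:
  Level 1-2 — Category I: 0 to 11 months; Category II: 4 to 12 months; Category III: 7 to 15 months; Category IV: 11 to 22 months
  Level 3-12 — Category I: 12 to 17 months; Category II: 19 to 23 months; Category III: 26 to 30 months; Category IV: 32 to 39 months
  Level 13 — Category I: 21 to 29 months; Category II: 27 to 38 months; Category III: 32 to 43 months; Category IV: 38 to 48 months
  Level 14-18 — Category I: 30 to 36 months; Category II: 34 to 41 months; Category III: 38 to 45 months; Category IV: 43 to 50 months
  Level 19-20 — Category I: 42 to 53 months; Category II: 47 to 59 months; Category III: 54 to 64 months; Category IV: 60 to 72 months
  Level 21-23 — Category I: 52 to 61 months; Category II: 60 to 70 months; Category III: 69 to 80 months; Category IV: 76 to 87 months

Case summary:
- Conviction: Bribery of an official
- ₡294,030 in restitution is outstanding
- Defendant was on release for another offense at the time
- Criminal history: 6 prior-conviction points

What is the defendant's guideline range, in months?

Base offense level for bribery of an official: 18.
S2 does not apply.
S3 applies (level before this adjustment is 18 ≥ 16, so +2): 18 + 2 = 20.
S4 does not apply.
S5 applies: 20 + 2 = 22.
Final offense level: 22.
Criminal history: 6 prior points → Category III (6-10).
Level 22 falls in the 21-23 band.
Grid: Level 21-23 × Category III = 69-80 months.

69-80 months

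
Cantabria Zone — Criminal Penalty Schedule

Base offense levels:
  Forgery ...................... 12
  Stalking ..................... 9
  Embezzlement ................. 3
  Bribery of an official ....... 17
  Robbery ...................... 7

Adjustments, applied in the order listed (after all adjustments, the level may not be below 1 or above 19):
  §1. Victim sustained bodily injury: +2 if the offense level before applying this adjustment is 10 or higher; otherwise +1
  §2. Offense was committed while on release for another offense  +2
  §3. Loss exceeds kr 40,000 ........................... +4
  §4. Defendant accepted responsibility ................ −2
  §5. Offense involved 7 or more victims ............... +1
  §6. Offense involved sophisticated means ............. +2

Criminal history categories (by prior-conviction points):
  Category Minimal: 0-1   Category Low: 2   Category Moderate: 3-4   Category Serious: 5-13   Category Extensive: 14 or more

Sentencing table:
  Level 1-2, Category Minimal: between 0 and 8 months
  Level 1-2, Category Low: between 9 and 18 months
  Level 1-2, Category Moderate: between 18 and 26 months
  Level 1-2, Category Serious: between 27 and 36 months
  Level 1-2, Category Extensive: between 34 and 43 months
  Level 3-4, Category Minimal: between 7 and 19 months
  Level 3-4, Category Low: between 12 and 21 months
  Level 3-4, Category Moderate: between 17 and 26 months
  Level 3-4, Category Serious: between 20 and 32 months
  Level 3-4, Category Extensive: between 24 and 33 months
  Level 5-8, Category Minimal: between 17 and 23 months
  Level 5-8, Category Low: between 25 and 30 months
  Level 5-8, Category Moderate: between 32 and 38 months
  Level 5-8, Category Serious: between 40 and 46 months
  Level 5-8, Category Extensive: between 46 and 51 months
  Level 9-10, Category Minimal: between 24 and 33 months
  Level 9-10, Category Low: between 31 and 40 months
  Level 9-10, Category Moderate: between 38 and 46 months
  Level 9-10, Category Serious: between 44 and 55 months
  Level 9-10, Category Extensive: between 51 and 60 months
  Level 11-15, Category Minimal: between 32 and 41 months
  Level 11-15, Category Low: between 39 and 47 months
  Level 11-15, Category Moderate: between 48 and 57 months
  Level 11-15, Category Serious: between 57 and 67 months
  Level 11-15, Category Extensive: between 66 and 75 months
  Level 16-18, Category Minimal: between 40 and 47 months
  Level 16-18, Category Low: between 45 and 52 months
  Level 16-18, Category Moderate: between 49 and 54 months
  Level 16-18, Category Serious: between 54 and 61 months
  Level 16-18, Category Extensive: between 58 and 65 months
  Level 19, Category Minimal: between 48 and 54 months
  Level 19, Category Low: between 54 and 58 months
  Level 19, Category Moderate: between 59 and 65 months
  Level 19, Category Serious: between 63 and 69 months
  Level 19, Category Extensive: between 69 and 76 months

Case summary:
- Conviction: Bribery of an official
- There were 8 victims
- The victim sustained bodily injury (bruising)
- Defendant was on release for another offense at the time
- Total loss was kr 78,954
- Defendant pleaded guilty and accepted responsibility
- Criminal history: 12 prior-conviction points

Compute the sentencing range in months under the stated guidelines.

Base offense level for bribery of an official: 17.
§1 applies (level before this adjustment is 17 ≥ 10, so +2): 17 + 2 = 19.
§2 applies: 19 + 2 = 21.
§3 applies: 21 + 4 = 25.
§4 applies: 25 − 2 = 23.
§5 applies: 23 + 1 = 24.
§6 does not apply.
Level 24 exceeds the maximum of 19; capped at 19.
Final offense level: 19.
Criminal history: 12 prior points → Category Serious (5-13).
Level 19 falls in the 19 band.
Grid: Level 19 × Category Serious = 63-69 months.

63-69 months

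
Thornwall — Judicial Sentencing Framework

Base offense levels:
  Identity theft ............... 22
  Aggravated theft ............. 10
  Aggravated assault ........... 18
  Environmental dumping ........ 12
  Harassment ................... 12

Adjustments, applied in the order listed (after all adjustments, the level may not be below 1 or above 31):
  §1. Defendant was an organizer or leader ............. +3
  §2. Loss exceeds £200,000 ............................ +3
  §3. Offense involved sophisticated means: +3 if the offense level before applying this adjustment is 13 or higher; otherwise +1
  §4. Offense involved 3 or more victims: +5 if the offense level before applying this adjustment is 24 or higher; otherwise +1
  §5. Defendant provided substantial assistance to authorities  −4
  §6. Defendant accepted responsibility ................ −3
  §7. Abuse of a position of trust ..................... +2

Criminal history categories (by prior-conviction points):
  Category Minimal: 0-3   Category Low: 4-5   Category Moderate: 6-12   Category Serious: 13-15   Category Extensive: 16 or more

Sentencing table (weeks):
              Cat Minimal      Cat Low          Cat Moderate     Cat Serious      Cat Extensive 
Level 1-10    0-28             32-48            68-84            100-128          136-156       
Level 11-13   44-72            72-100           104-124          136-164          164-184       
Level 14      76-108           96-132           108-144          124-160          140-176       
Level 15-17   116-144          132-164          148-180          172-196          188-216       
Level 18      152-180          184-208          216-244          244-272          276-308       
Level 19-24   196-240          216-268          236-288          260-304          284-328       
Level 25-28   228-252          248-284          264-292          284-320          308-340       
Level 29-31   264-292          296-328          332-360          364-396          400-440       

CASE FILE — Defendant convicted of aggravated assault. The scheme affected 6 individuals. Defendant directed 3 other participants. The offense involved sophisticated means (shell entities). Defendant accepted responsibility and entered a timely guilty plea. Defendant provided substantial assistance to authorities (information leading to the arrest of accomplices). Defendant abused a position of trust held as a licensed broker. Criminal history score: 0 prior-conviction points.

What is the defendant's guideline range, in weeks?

196-240 weeks

Base offense level for aggravated assault: 18.
§1 applies: 18 + 3 = 21.
§3 applies (level before this adjustment is 21 ≥ 13, so +3): 21 + 3 = 24.
§4 applies (level before this adjustment is 24 ≥ 24, so +5): 24 + 5 = 29.
§5 applies: 29 − 4 = 25.
§6 applies: 25 − 3 = 22.
§7 applies: 22 + 2 = 24.
Final offense level: 24.
Criminal history: 0 prior points → Category Minimal (0-3).
Level 24 falls in the 19-24 band.
Grid: Level 19-24 × Category Minimal = 196-240 weeks.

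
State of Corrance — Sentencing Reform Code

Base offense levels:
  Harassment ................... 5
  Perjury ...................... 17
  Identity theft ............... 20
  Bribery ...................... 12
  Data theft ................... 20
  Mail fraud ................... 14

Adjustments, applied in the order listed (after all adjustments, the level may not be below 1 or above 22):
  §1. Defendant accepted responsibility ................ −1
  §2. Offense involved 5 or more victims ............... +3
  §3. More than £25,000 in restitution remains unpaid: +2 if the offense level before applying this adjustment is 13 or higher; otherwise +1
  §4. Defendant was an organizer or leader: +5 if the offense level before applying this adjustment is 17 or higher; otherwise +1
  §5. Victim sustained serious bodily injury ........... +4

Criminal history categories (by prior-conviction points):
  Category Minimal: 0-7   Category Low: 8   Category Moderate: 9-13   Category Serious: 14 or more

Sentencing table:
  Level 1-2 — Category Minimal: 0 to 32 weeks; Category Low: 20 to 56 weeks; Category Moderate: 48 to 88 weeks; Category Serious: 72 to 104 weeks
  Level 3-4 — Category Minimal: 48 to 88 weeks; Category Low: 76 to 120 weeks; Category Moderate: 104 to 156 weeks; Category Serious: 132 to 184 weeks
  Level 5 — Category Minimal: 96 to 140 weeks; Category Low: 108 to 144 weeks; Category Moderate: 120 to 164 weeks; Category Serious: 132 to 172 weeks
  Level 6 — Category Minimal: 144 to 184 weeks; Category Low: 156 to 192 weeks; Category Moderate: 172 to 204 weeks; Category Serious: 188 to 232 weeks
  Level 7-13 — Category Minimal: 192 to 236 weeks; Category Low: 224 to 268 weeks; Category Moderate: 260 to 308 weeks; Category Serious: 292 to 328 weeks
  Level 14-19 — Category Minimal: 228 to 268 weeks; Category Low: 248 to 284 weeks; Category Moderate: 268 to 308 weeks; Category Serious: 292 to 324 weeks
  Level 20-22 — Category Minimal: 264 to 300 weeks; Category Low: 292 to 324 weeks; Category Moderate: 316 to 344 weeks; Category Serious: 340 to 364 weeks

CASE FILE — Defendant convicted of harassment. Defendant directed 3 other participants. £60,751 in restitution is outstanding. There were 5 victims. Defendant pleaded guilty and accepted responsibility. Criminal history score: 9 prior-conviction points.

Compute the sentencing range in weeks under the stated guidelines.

260-308 weeks

Base offense level for harassment: 5.
§1 applies: 5 − 1 = 4.
§2 applies: 4 + 3 = 7.
§3 applies (level before this adjustment is 7 < 13, so +1): 7 + 1 = 8.
§4 applies (level before this adjustment is 8 < 17, so +1): 8 + 1 = 9.
§5 does not apply.
Final offense level: 9.
Criminal history: 9 prior points → Category Moderate (9-13).
Level 9 falls in the 7-13 band.
Grid: Level 7-13 × Category Moderate = 260-308 weeks.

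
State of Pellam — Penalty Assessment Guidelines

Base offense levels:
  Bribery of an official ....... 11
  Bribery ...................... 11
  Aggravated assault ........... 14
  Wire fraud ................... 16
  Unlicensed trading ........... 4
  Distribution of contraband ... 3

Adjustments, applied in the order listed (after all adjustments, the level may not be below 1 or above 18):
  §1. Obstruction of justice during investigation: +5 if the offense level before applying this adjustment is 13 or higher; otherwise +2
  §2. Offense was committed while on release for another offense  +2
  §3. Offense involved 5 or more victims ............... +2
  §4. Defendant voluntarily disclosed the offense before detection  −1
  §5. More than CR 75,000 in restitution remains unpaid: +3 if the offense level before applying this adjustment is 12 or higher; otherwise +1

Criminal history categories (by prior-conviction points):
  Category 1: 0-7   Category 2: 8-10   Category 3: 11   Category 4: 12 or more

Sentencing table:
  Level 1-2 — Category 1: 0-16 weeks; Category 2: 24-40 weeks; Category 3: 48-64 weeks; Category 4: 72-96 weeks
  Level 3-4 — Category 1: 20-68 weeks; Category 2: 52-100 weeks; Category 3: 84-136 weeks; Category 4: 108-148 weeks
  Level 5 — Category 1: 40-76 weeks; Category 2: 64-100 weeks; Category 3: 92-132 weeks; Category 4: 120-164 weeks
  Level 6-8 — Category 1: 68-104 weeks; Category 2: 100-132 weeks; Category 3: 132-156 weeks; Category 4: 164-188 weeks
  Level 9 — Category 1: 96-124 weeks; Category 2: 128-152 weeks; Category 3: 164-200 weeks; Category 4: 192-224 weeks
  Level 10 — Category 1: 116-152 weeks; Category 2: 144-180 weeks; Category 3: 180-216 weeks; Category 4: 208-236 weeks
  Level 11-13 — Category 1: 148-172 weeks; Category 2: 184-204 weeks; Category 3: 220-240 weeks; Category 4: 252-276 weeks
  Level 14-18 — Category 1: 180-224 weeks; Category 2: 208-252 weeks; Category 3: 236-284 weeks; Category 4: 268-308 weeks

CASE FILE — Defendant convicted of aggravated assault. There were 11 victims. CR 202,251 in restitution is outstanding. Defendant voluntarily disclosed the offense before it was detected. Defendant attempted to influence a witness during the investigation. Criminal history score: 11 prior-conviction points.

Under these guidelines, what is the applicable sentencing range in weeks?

Base offense level for aggravated assault: 14.
§1 applies (level before this adjustment is 14 ≥ 13, so +5): 14 + 5 = 19.
§2 does not apply.
§3 applies: 19 + 2 = 21.
§4 applies: 21 − 1 = 20.
§5 applies (level before this adjustment is 20 ≥ 12, so +3): 20 + 3 = 23.
Level 23 exceeds the maximum of 18; capped at 18.
Final offense level: 18.
Criminal history: 11 prior points → Category 3 (11).
Level 18 falls in the 14-18 band.
Grid: Level 14-18 × Category 3 = 236-284 weeks.

236-284 weeks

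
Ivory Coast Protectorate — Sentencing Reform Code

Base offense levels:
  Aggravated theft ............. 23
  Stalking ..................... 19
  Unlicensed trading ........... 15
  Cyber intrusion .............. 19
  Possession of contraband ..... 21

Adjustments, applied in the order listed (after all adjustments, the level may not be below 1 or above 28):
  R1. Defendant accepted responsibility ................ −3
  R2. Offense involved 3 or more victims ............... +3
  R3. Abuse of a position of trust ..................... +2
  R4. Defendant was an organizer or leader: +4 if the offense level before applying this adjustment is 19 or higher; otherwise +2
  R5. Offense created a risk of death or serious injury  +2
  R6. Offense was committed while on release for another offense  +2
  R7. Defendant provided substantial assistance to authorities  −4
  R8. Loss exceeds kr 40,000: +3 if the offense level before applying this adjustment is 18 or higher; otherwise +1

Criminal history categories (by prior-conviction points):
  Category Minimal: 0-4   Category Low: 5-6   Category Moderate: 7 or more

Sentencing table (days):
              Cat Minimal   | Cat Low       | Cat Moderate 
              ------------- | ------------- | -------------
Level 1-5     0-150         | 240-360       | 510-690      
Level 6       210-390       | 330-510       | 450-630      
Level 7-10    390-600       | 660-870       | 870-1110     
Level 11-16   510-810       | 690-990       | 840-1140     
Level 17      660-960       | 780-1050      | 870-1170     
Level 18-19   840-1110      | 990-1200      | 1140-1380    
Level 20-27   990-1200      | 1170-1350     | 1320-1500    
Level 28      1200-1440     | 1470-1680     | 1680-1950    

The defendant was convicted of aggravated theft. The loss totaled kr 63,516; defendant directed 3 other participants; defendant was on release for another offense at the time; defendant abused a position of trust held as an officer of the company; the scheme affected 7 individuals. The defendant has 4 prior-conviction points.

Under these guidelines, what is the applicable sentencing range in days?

Base offense level for aggravated theft: 23.
R2 applies: 23 + 3 = 26.
R3 applies: 26 + 2 = 28.
R4 applies (level before this adjustment is 28 ≥ 19, so +4): 28 + 4 = 32.
R5 does not apply.
R6 applies: 32 + 2 = 34.
R8 applies (level before this adjustment is 34 ≥ 18, so +3): 34 + 3 = 37.
Level 37 exceeds the maximum of 28; capped at 28.
Final offense level: 28.
Criminal history: 4 prior points → Category Minimal (0-4).
Level 28 falls in the 28 band.
Grid: Level 28 × Category Minimal = 1200-1440 days.

1200-1440 days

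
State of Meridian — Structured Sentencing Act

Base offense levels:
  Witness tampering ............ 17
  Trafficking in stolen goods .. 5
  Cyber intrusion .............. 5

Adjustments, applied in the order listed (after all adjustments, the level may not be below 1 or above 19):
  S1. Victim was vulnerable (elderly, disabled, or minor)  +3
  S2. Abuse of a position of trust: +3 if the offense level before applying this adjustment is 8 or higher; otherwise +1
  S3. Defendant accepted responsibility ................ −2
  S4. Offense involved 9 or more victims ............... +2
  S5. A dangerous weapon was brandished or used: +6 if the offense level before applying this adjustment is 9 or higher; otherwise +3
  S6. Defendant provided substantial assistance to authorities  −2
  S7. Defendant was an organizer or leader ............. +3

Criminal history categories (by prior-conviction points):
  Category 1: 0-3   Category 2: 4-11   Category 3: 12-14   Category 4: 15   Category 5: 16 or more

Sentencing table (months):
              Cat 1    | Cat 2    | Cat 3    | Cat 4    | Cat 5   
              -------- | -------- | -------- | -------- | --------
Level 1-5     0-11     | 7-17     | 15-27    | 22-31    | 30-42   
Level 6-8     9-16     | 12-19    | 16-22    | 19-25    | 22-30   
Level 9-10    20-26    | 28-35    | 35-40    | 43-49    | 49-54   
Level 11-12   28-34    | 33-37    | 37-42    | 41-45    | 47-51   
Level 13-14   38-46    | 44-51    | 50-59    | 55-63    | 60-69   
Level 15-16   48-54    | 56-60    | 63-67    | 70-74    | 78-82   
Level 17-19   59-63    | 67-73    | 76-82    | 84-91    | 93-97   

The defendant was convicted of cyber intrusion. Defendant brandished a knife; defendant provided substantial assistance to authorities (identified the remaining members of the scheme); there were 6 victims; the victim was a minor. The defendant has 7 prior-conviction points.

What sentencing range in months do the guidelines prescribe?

Base offense level for cyber intrusion: 5.
S1 applies: 5 + 3 = 8.
S4 does not apply.
S5 applies (level before this adjustment is 8 < 9, so +3): 8 + 3 = 11.
S6 applies: 11 − 2 = 9.
Final offense level: 9.
Criminal history: 7 prior points → Category 2 (4-11).
Level 9 falls in the 9-10 band.
Grid: Level 9-10 × Category 2 = 28-35 months.

28-35 months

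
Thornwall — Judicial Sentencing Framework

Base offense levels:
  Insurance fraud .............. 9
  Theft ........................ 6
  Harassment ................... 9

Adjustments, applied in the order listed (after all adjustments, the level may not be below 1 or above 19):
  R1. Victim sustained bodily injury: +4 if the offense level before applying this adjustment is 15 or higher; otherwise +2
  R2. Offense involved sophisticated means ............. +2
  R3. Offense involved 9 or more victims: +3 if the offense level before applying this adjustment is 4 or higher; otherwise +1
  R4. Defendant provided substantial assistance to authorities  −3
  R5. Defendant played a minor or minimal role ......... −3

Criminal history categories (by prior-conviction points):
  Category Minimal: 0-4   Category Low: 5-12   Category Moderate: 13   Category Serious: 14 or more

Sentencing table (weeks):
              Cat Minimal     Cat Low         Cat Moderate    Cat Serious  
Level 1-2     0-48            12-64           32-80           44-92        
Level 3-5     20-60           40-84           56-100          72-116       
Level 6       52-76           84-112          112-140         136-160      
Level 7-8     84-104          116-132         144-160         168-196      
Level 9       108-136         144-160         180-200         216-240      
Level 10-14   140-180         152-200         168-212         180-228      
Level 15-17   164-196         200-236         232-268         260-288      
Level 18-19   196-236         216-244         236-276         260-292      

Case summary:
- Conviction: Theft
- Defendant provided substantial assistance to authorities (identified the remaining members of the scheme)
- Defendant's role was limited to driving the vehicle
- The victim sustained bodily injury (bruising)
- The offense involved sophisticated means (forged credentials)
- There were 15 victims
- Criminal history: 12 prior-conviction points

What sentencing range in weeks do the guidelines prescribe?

Base offense level for theft: 6.
R1 applies (level before this adjustment is 6 < 15, so +2): 6 + 2 = 8.
R2 applies: 8 + 2 = 10.
R3 applies (level before this adjustment is 10 ≥ 4, so +3): 10 + 3 = 13.
R4 applies: 13 − 3 = 10.
R5 applies: 10 − 3 = 7.
Final offense level: 7.
Criminal history: 12 prior points → Category Low (5-12).
Level 7 falls in the 7-8 band.
Grid: Level 7-8 × Category Low = 116-132 weeks.

116-132 weeks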